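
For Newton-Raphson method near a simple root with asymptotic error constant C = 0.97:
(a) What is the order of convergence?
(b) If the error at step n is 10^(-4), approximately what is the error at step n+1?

(a) Newton-Raphson has quadratic (order 2) convergence near simple roots.
    This means |e_{n+1}| ≈ C|e_n|².

(b) With |e_n| = 10^(-4) and C = 0.97:
    |e_{n+1}| ≈ 0.97 × (10^(-4))² = 0.97 × 10^(-8)

(a) 2 (quadratic); (b) |e_{n+1}| ≈ 9.700e-09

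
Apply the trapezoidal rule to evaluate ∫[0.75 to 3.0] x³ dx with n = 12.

f(x) = x³
a = 0.75, b = 3.0, n = 12
h = (b - a)/n = 0.187500

Trapezoidal rule: (h/2)[f(x₀) + 2f(x₁) + 2f(x₂) + ... + f(xₙ)]

x_0 = 0.7500, f(x_0) = 0.421875, coefficient = 1
x_1 = 0.9375, f(x_1) = 0.823975, coefficient = 2
x_2 = 1.1250, f(x_2) = 1.423828, coefficient = 2
x_3 = 1.3125, f(x_3) = 2.260986, coefficient = 2
x_4 = 1.5000, f(x_4) = 3.375000, coefficient = 2
x_5 = 1.6875, f(x_5) = 4.805420, coefficient = 2
x_6 = 1.8750, f(x_6) = 6.591797, coefficient = 2
x_7 = 2.0625, f(x_7) = 8.773682, coefficient = 2
x_8 = 2.2500, f(x_8) = 11.390625, coefficient = 2
x_9 = 2.4375, f(x_9) = 14.482178, coefficient = 2
x_10 = 2.6250, f(x_10) = 18.087891, coefficient = 2
x_11 = 2.8125, f(x_11) = 22.247314, coefficient = 2
x_12 = 3.0000, f(x_12) = 27.000000, coefficient = 1

I ≈ (0.187500/2) × 215.947266 = 20.245056
Exact value: 20.170898
Error: 0.074158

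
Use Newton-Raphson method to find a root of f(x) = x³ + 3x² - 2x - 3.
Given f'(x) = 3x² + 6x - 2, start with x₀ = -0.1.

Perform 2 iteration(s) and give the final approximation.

f(x) = x³ + 3x² - 2x - 3
f'(x) = 3x² + 6x - 2
x₀ = -0.1

Newton-Raphson formula: x_{n+1} = x_n - f(x_n)/f'(x_n)

Iteration 1:
  f(-0.100000) = -2.771000
  f'(-0.100000) = -2.570000
  x_1 = -0.100000 - (-2.771000)/(-2.570000) = -1.178210
Iteration 2:
  f(-1.178210) = 1.885391
  f'(-1.178210) = -4.904723
  x_2 = -1.178210 - 1.885391/(-4.904723) = -0.793807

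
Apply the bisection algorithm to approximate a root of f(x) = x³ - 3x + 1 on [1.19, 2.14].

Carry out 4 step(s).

f(x) = x³ - 3x + 1
Initial interval: [1.19, 2.14]

Iteration 1:
  c_1 = (1.190000 + 2.140000)/2 = 1.665000
  f(c_1) = f(1.665000) = 0.620755
  f(a) × f(c) < 0, new interval: [1.190000, 1.665000]
Iteration 2:
  c_2 = (1.190000 + 1.665000)/2 = 1.427500
  f(c_2) = f(1.427500) = -0.373603
  f(a) × f(c) ≥ 0, new interval: [1.427500, 1.665000]
Iteration 3:
  c_3 = (1.427500 + 1.665000)/2 = 1.546250
  f(c_3) = f(1.546250) = 0.058162
  f(a) × f(c) < 0, new interval: [1.427500, 1.546250]
Iteration 4:
  c_4 = (1.427500 + 1.546250)/2 = 1.486875
  f(c_4) = f(1.486875) = -0.173446
  f(a) × f(c) ≥ 0, new interval: [1.486875, 1.546250]

After 4 iteration(s), the approximation is c_4 = 1.486875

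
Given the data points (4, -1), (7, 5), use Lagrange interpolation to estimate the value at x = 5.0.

Lagrange interpolation formula:
P(x) = Σ yᵢ × Lᵢ(x)
where Lᵢ(x) = Π_{j≠i} (x - xⱼ)/(xᵢ - xⱼ)

L_0(5.0) = (5.0 - 7)/(4 - 7) = 0.666667
L_1(5.0) = (5.0 - 4)/(7 - 4) = 0.333333

P(5.0) = (-1)×L_0(5.0) + 5×L_1(5.0)
P(5.0) = 1.000000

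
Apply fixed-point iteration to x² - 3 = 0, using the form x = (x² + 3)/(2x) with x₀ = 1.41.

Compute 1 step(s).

Equation: x² - 3 = 0
Fixed-point form: x = (x² + 3)/(2x)
x₀ = 1.41

x_1 = g(1.410000) = 1.768830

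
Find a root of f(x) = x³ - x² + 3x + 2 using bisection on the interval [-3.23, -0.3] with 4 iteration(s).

f(x) = x³ - x² + 3x + 2
Initial interval: [-3.23, -0.3]

Iteration 1:
  c_1 = (-3.230000 + (-0.300000))/2 = -1.765000
  f(c_1) = f(-1.765000) = -11.908597
  f(a) × f(c) ≥ 0, new interval: [-1.765000, -0.300000]
Iteration 2:
  c_2 = (-1.765000 + (-0.300000))/2 = -1.032500
  f(c_2) = f(-1.032500) = -3.264259
  f(a) × f(c) ≥ 0, new interval: [-1.032500, -0.300000]
Iteration 3:
  c_3 = (-1.032500 + (-0.300000))/2 = -0.666250
  f(c_3) = f(-0.666250) = -0.738380
  f(a) × f(c) ≥ 0, new interval: [-0.666250, -0.300000]
Iteration 4:
  c_4 = (-0.666250 + (-0.300000))/2 = -0.483125
  f(c_4) = f(-0.483125) = 0.204449
  f(a) × f(c) < 0, new interval: [-0.666250, -0.483125]

After 4 iteration(s), the approximation is c_4 = -0.483125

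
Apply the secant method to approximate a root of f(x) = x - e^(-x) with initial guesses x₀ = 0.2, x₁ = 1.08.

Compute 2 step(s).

f(x) = x - e^(-x)
x₀ = 0.2, x₁ = 1.08

Secant formula: x_{n+1} = x_n - f(x_n)(x_n - x_{n-1})/(f(x_n) - f(x_{n-1}))

Iteration 1:
  f(0.200000) = -0.618731
  f(1.080000) = 0.740404
  x_2 = 1.080000 - 0.740404×(1.080000 - 0.200000)/(0.740404 - (-0.618731))
       = 0.600610
Iteration 2:
  f(1.080000) = 0.740404
  f(0.600610) = 0.052133
  x_3 = 0.600610 - 0.052133×(0.600610 - 1.080000)/(0.052133 - 0.740404)
       = 0.564299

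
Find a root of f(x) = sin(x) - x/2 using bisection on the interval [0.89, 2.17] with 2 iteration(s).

f(x) = sin(x) - x/2
Initial interval: [0.89, 2.17]

Iteration 1:
  c_1 = (0.890000 + 2.170000)/2 = 1.530000
  f(c_1) = f(1.530000) = 0.234168
  f(a) × f(c) ≥ 0, new interval: [1.530000, 2.170000]
Iteration 2:
  c_2 = (1.530000 + 2.170000)/2 = 1.850000
  f(c_2) = f(1.850000) = 0.036275
  f(a) × f(c) ≥ 0, new interval: [1.850000, 2.170000]

After 2 iteration(s), the approximation is c_2 = 1.850000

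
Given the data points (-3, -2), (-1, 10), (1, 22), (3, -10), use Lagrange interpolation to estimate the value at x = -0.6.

Lagrange interpolation formula:
P(x) = Σ yᵢ × Lᵢ(x)
where Lᵢ(x) = Π_{j≠i} (x - xⱼ)/(xᵢ - xⱼ)

L_0(-0.6) = (-0.6 - (-1))/(-3 - (-1)) × (-0.6 - 1)/(-3 - 1) × (-0.6 - 3)/(-3 - 3) = -0.048000
L_1(-0.6) = (-0.6 - (-3))/(-1 - (-3)) × (-0.6 - 1)/(-1 - 1) × (-0.6 - 3)/(-1 - 3) = 0.864000
L_2(-0.6) = (-0.6 - (-3))/(1 - (-3)) × (-0.6 - (-1))/(1 - (-1)) × (-0.6 - 3)/(1 - 3) = 0.216000
L_3(-0.6) = (-0.6 - (-3))/(3 - (-3)) × (-0.6 - (-1))/(3 - (-1)) × (-0.6 - 1)/(3 - 1) = -0.032000

P(-0.6) = (-2)×L_0(-0.6) + 10×L_1(-0.6) + 22×L_2(-0.6) + (-10)×L_3(-0.6)
P(-0.6) = 13.808000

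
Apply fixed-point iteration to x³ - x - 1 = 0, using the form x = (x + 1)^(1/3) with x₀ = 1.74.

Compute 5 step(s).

Equation: x³ - x - 1 = 0
Fixed-point form: x = (x + 1)^(1/3)
x₀ = 1.74

x_1 = g(1.740000) = 1.399319
x_2 = g(1.399319) = 1.338739
x_3 = g(1.338739) = 1.327376
x_4 = g(1.327376) = 1.325223
x_5 = g(1.325223) = 1.324814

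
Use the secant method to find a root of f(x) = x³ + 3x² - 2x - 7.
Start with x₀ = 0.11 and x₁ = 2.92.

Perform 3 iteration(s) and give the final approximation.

f(x) = x³ + 3x² - 2x - 7
x₀ = 0.11, x₁ = 2.92

Secant formula: x_{n+1} = x_n - f(x_n)(x_n - x_{n-1})/(f(x_n) - f(x_{n-1}))

Iteration 1:
  f(0.110000) = -7.182369
  f(2.920000) = 37.636288
  x_2 = 2.920000 - 37.636288×(2.920000 - 0.110000)/(37.636288 - (-7.182369))
       = 0.560314
Iteration 2:
  f(2.920000) = 37.636288
  f(0.560314) = -7.002862
  x_3 = 0.560314 - (-7.002862)×(0.560314 - 2.920000)/(-7.002862 - 37.636288)
       = 0.930495
Iteration 3:
  f(0.560314) = -7.002862
  f(0.930495) = -5.457888
  x_4 = 0.930495 - (-5.457888)×(0.930495 - 0.560314)/(-5.457888 - (-7.002862))
       = 2.238222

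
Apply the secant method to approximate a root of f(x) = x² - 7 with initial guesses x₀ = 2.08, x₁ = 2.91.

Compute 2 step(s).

f(x) = x² - 7
x₀ = 2.08, x₁ = 2.91

Secant formula: x_{n+1} = x_n - f(x_n)(x_n - x_{n-1})/(f(x_n) - f(x_{n-1}))

Iteration 1:
  f(2.080000) = -2.673600
  f(2.910000) = 1.468100
  x_2 = 2.910000 - 1.468100×(2.910000 - 2.080000)/(1.468100 - (-2.673600))
       = 2.615792
Iteration 2:
  f(2.910000) = 1.468100
  f(2.615792) = -0.157634
  x_3 = 2.615792 - (-0.157634)×(2.615792 - 2.910000)/(-0.157634 - 1.468100)
       = 2.644319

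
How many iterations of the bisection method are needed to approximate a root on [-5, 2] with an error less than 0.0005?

We need (b-a)/2^n ≤ 0.0005
(2 - (-5))/2^n ≤ 0.0005
7/2^n ≤ 0.0005
2^n ≥ 14000
n ≥ log₂(14000) = 13.77
n ≥ 14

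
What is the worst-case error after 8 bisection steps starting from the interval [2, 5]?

Bisection error bound: |error| ≤ (b-a)/2^n
|error| ≤ (5 - 2)/2^8 = 3/2^8
|error| ≤ 0.0117187500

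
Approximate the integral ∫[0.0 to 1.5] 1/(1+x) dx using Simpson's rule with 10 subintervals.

f(x) = 1/(1+x)
a = 0.0, b = 1.5, n = 10
h = (b - a)/n = 0.150000

Simpson's rule: (h/3)[f(x₀) + 4f(x₁) + 2f(x₂) + ... + f(xₙ)]

x_0 = 0.0000, f(x_0) = 1.000000, coefficient = 1
x_1 = 0.1500, f(x_1) = 0.869565, coefficient = 4
x_2 = 0.3000, f(x_2) = 0.769231, coefficient = 2
x_3 = 0.4500, f(x_3) = 0.689655, coefficient = 4
x_4 = 0.6000, f(x_4) = 0.625000, coefficient = 2
x_5 = 0.7500, f(x_5) = 0.571429, coefficient = 4
x_6 = 0.9000, f(x_6) = 0.526316, coefficient = 2
x_7 = 1.0500, f(x_7) = 0.487805, coefficient = 4
x_8 = 1.2000, f(x_8) = 0.454545, coefficient = 2
x_9 = 1.3500, f(x_9) = 0.425532, coefficient = 4
x_10 = 1.5000, f(x_10) = 0.400000, coefficient = 1

I ≈ (0.150000/3) × 18.326127 = 0.916306
Exact value: 0.916291
Error: 0.000016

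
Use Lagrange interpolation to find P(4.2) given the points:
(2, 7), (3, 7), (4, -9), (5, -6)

Lagrange interpolation formula:
P(x) = Σ yᵢ × Lᵢ(x)
where Lᵢ(x) = Π_{j≠i} (x - xⱼ)/(xᵢ - xⱼ)

L_0(4.2) = (4.2 - 3)/(2 - 3) × (4.2 - 4)/(2 - 4) × (4.2 - 5)/(2 - 5) = 0.032000
L_1(4.2) = (4.2 - 2)/(3 - 2) × (4.2 - 4)/(3 - 4) × (4.2 - 5)/(3 - 5) = -0.176000
L_2(4.2) = (4.2 - 2)/(4 - 2) × (4.2 - 3)/(4 - 3) × (4.2 - 5)/(4 - 5) = 1.056000
L_3(4.2) = (4.2 - 2)/(5 - 2) × (4.2 - 3)/(5 - 3) × (4.2 - 4)/(5 - 4) = 0.088000

P(4.2) = 7×L_0(4.2) + 7×L_1(4.2) + (-9)×L_2(4.2) + (-6)×L_3(4.2)
P(4.2) = -11.040000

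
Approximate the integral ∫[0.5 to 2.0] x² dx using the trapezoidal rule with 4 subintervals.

f(x) = x²
a = 0.5, b = 2.0, n = 4
h = (b - a)/n = 0.375000

Trapezoidal rule: (h/2)[f(x₀) + 2f(x₁) + 2f(x₂) + ... + f(xₙ)]

x_0 = 0.5000, f(x_0) = 0.250000, coefficient = 1
x_1 = 0.8750, f(x_1) = 0.765625, coefficient = 2
x_2 = 1.2500, f(x_2) = 1.562500, coefficient = 2
x_3 = 1.6250, f(x_3) = 2.640625, coefficient = 2
x_4 = 2.0000, f(x_4) = 4.000000, coefficient = 1

I ≈ (0.375000/2) × 14.187500 = 2.660156
Exact value: 2.625000
Error: 0.035156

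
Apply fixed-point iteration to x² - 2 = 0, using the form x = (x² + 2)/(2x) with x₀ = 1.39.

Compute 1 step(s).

Equation: x² - 2 = 0
Fixed-point form: x = (x² + 2)/(2x)
x₀ = 1.39

x_1 = g(1.390000) = 1.414424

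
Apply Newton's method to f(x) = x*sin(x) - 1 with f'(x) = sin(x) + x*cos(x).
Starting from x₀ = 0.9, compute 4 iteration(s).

f(x) = x*sin(x) - 1
f'(x) = sin(x) + x*cos(x)
x₀ = 0.9

Newton-Raphson formula: x_{n+1} = x_n - f(x_n)/f'(x_n)

Iteration 1:
  f(0.900000) = -0.295006
  f'(0.900000) = 1.342776
  x_1 = 0.900000 - (-0.295006)/1.342776 = 1.119698
Iteration 2:
  f(1.119698) = 0.007694
  f'(1.119698) = 1.388106
  x_2 = 1.119698 - 0.007694/1.388106 = 1.114156
Iteration 3:
  f(1.114156) = -0.000002
  f'(1.114156) = 1.388810
  x_3 = 1.114156 - (-0.000002)/1.388810 = 1.114157
Iteration 4:
  f(1.114157) = 0.000000
  f'(1.114157) = 1.388809
  x_4 = 1.114157 - 0.000000/1.388809 = 1.114157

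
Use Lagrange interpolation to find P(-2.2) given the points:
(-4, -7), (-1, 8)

Lagrange interpolation formula:
P(x) = Σ yᵢ × Lᵢ(x)
where Lᵢ(x) = Π_{j≠i} (x - xⱼ)/(xᵢ - xⱼ)

L_0(-2.2) = (-2.2 - (-1))/(-4 - (-1)) = 0.400000
L_1(-2.2) = (-2.2 - (-4))/(-1 - (-4)) = 0.600000

P(-2.2) = (-7)×L_0(-2.2) + 8×L_1(-2.2)
P(-2.2) = 2.000000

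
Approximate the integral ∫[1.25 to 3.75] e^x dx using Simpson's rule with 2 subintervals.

f(x) = e^x
a = 1.25, b = 3.75, n = 2
h = (b - a)/n = 1.250000

Simpson's rule: (h/3)[f(x₀) + 4f(x₁) + 2f(x₂) + ... + f(xₙ)]

x_0 = 1.2500, f(x_0) = 3.490343, coefficient = 1
x_1 = 2.5000, f(x_1) = 12.182494, coefficient = 4
x_2 = 3.7500, f(x_2) = 42.521082, coefficient = 1

I ≈ (1.250000/3) × 94.741401 = 39.475584
Exact value: 39.030739
Error: 0.444845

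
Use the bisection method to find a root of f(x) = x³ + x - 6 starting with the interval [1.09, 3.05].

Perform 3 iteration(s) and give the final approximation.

f(x) = x³ + x - 6
Initial interval: [1.09, 3.05]

Iteration 1:
  c_1 = (1.090000 + 3.050000)/2 = 2.070000
  f(c_1) = f(2.070000) = 4.939743
  f(a) × f(c) < 0, new interval: [1.090000, 2.070000]
Iteration 2:
  c_2 = (1.090000 + 2.070000)/2 = 1.580000
  f(c_2) = f(1.580000) = -0.475688
  f(a) × f(c) ≥ 0, new interval: [1.580000, 2.070000]
Iteration 3:
  c_3 = (1.580000 + 2.070000)/2 = 1.825000
  f(c_3) = f(1.825000) = 1.903391
  f(a) × f(c) < 0, new interval: [1.580000, 1.825000]

After 3 iteration(s), the approximation is c_3 = 1.825000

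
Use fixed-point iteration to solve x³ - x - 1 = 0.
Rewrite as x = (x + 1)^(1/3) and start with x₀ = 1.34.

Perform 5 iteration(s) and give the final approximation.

Equation: x³ - x - 1 = 0
Fixed-point form: x = (x + 1)^(1/3)
x₀ = 1.34

x_1 = g(1.340000) = 1.327614
x_2 = g(1.327614) = 1.325268
x_3 = g(1.325268) = 1.324822
x_4 = g(1.324822) = 1.324738
x_5 = g(1.324738) = 1.324722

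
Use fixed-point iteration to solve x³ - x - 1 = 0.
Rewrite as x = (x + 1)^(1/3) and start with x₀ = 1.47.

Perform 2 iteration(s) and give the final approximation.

Equation: x³ - x - 1 = 0
Fixed-point form: x = (x + 1)^(1/3)
x₀ = 1.47

x_1 = g(1.470000) = 1.351758
x_2 = g(1.351758) = 1.329834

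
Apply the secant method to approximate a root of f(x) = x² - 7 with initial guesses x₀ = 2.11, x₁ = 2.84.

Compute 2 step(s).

f(x) = x² - 7
x₀ = 2.11, x₁ = 2.84

Secant formula: x_{n+1} = x_n - f(x_n)(x_n - x_{n-1})/(f(x_n) - f(x_{n-1}))

Iteration 1:
  f(2.110000) = -2.547900
  f(2.840000) = 1.065600
  x_2 = 2.840000 - 1.065600×(2.840000 - 2.110000)/(1.065600 - (-2.547900))
       = 2.624727
Iteration 2:
  f(2.840000) = 1.065600
  f(2.624727) = -0.110807
  x_3 = 2.624727 - (-0.110807)×(2.624727 - 2.840000)/(-0.110807 - 1.065600)
       = 2.645004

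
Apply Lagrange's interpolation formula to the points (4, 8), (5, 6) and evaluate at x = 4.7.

Lagrange interpolation formula:
P(x) = Σ yᵢ × Lᵢ(x)
where Lᵢ(x) = Π_{j≠i} (x - xⱼ)/(xᵢ - xⱼ)

L_0(4.7) = (4.7 - 5)/(4 - 5) = 0.300000
L_1(4.7) = (4.7 - 4)/(5 - 4) = 0.700000

P(4.7) = 8×L_0(4.7) + 6×L_1(4.7)
P(4.7) = 6.600000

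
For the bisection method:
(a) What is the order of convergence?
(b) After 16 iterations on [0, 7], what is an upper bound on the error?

(a) Bisection has linear (order 1) convergence; the error is halved each step.

(b) Error bound = (b-a)/2^n = (7 - 0)/2^{16}
    = 7/2^{16}

(a) 1 (linear); (b) error ≤ 1.07e-04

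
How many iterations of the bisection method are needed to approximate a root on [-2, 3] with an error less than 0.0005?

We need (b-a)/2^n ≤ 0.0005
(3 - (-2))/2^n ≤ 0.0005
5/2^n ≤ 0.0005
2^n ≥ 10000
n ≥ log₂(10000) = 13.29
n ≥ 14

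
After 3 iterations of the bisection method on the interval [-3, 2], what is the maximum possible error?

Bisection error bound: |error| ≤ (b-a)/2^n
|error| ≤ (2 - (-3))/2^3 = 5/2^3
|error| ≤ 0.6250000000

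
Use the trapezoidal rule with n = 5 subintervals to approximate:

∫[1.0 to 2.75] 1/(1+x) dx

f(x) = 1/(1+x)
a = 1.0, b = 2.75, n = 5
h = (b - a)/n = 0.350000

Trapezoidal rule: (h/2)[f(x₀) + 2f(x₁) + 2f(x₂) + ... + f(xₙ)]

x_0 = 1.0000, f(x_0) = 0.500000, coefficient = 1
x_1 = 1.3500, f(x_1) = 0.425532, coefficient = 2
x_2 = 1.7000, f(x_2) = 0.370370, coefficient = 2
x_3 = 2.0500, f(x_3) = 0.327869, coefficient = 2
x_4 = 2.4000, f(x_4) = 0.294118, coefficient = 2
x_5 = 2.7500, f(x_5) = 0.266667, coefficient = 1

I ≈ (0.350000/2) × 3.602444 = 0.630428
Exact value: 0.628609
Error: 0.001819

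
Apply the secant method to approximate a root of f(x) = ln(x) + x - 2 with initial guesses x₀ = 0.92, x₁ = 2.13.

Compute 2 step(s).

f(x) = ln(x) + x - 2
x₀ = 0.92, x₁ = 2.13

Secant formula: x_{n+1} = x_n - f(x_n)(x_n - x_{n-1})/(f(x_n) - f(x_{n-1}))

Iteration 1:
  f(0.920000) = -1.163382
  f(2.130000) = 0.886122
  x_2 = 2.130000 - 0.886122×(2.130000 - 0.920000)/(0.886122 - (-1.163382))
       = 1.606845
Iteration 2:
  f(2.130000) = 0.886122
  f(1.606845) = 0.081118
  x_3 = 1.606845 - 0.081118×(1.606845 - 2.130000)/(0.081118 - 0.886122)
       = 1.554128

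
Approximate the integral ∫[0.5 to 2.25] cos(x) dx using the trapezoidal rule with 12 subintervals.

f(x) = cos(x)
a = 0.5, b = 2.25, n = 12
h = (b - a)/n = 0.145833

Trapezoidal rule: (h/2)[f(x₀) + 2f(x₁) + 2f(x₂) + ... + f(xₙ)]

x_0 = 0.5000, f(x_0) = 0.877583, coefficient = 1
x_1 = 0.6458, f(x_1) = 0.798598, coefficient = 2
x_2 = 0.7917, f(x_2) = 0.702660, coefficient = 2
x_3 = 0.9375, f(x_3) = 0.591805, coefficient = 2
x_4 = 1.0833, f(x_4) = 0.468386, coefficient = 2
x_5 = 1.2292, f(x_5) = 0.335023, coefficient = 2
x_6 = 1.3750, f(x_6) = 0.194548, coefficient = 2
x_7 = 1.5208, f(x_7) = 0.049942, coefficient = 2
x_8 = 1.6667, f(x_8) = -0.095724, coefficient = 2
x_9 = 1.8125, f(x_9) = -0.239357, coefficient = 2
x_10 = 1.9583, f(x_10) = -0.377909, coefficient = 2
x_11 = 2.1042, f(x_11) = -0.508438, coefficient = 2
x_12 = 2.2500, f(x_12) = -0.628174, coefficient = 1

I ≈ (0.145833/2) × 4.088478 = 0.298118
Exact value: 0.298648
Error: 0.000529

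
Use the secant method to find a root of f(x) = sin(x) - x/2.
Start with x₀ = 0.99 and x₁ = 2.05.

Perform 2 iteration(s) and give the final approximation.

f(x) = sin(x) - x/2
x₀ = 0.99, x₁ = 2.05

Secant formula: x_{n+1} = x_n - f(x_n)(x_n - x_{n-1})/(f(x_n) - f(x_{n-1}))

Iteration 1:
  f(0.990000) = 0.341026
  f(2.050000) = -0.137638
  x_2 = 2.050000 - (-0.137638)×(2.050000 - 0.990000)/(-0.137638 - 0.341026)
       = 1.745202
Iteration 2:
  f(2.050000) = -0.137638
  f(1.745202) = 0.112229
  x_3 = 1.745202 - 0.112229×(1.745202 - 2.050000)/(0.112229 - (-0.137638))
       = 1.882104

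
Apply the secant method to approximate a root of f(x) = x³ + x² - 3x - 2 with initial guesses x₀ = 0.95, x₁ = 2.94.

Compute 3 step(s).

f(x) = x³ + x² - 3x - 2
x₀ = 0.95, x₁ = 2.94

Secant formula: x_{n+1} = x_n - f(x_n)(x_n - x_{n-1})/(f(x_n) - f(x_{n-1}))

Iteration 1:
  f(0.950000) = -3.090125
  f(2.940000) = 23.235784
  x_2 = 2.940000 - 23.235784×(2.940000 - 0.950000)/(23.235784 - (-3.090125))
       = 1.183585
Iteration 2:
  f(2.940000) = 23.235784
  f(1.183585) = -2.491827
  x_3 = 1.183585 - (-2.491827)×(1.183585 - 2.940000)/(-2.491827 - 23.235784)
       = 1.353702
Iteration 3:
  f(1.183585) = -2.491827
  f(1.353702) = -1.747928
  x_4 = 1.353702 - (-1.747928)×(1.353702 - 1.183585)/(-1.747928 - (-2.491827))
       = 1.753421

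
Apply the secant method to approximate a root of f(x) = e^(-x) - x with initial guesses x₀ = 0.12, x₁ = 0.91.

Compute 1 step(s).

f(x) = e^(-x) - x
x₀ = 0.12, x₁ = 0.91

Secant formula: x_{n+1} = x_n - f(x_n)(x_n - x_{n-1})/(f(x_n) - f(x_{n-1}))

Iteration 1:
  f(0.120000) = 0.766920
  f(0.910000) = -0.507476
  x_2 = 0.910000 - (-0.507476)×(0.910000 - 0.120000)/(-0.507476 - 0.766920)
       = 0.595415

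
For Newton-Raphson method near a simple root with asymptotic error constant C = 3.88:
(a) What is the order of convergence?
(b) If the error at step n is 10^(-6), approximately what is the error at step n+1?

(a) Newton-Raphson has quadratic (order 2) convergence near simple roots.
    This means |e_{n+1}| ≈ C|e_n|².

(b) With |e_n| = 10^(-6) and C = 3.88:
    |e_{n+1}| ≈ 3.88 × (10^(-6))² = 3.88 × 10^(-12)

(a) 2 (quadratic); (b) |e_{n+1}| ≈ 3.880e-12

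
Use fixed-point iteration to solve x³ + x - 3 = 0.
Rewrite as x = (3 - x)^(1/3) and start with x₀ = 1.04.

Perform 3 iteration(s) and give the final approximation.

Equation: x³ + x - 3 = 0
Fixed-point form: x = (3 - x)^(1/3)
x₀ = 1.04

x_1 = g(1.040000) = 1.251465
x_2 = g(1.251465) = 1.204735
x_3 = g(1.204735) = 1.215373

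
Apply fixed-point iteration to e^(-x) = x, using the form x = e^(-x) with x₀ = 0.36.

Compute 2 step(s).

Equation: e^(-x) = x
Fixed-point form: x = e^(-x)
x₀ = 0.36

x_1 = g(0.360000) = 0.697676
x_2 = g(0.697676) = 0.497741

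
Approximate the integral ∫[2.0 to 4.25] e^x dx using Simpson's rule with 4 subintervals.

f(x) = e^x
a = 2.0, b = 4.25, n = 4
h = (b - a)/n = 0.562500

Simpson's rule: (h/3)[f(x₀) + 4f(x₁) + 2f(x₂) + ... + f(xₙ)]

x_0 = 2.0000, f(x_0) = 7.389056, coefficient = 1
x_1 = 2.5625, f(x_1) = 12.968197, coefficient = 4
x_2 = 3.1250, f(x_2) = 22.759895, coefficient = 2
x_3 = 3.6875, f(x_3) = 39.944860, coefficient = 4
x_4 = 4.2500, f(x_4) = 70.105412, coefficient = 1

I ≈ (0.562500/3) × 334.666487 = 62.749966
Exact value: 62.716356
Error: 0.033610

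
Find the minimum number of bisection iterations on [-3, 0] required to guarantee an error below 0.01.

We need (b-a)/2^n ≤ 0.01
(0 - (-3))/2^n ≤ 0.01
3/2^n ≤ 0.01
2^n ≥ 300
n ≥ log₂(300) = 8.23
n ≥ 9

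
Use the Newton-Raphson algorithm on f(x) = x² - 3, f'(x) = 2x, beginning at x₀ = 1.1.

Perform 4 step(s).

f(x) = x² - 3
f'(x) = 2x
x₀ = 1.1

Newton-Raphson formula: x_{n+1} = x_n - f(x_n)/f'(x_n)

Iteration 1:
  f(1.100000) = -1.790000
  f'(1.100000) = 2.200000
  x_1 = 1.100000 - (-1.790000)/2.200000 = 1.913636
Iteration 2:
  f(1.913636) = 0.662004
  f'(1.913636) = 3.827273
  x_2 = 1.913636 - 0.662004/3.827273 = 1.740666
Iteration 3:
  f(1.740666) = 0.029919
  f'(1.740666) = 3.481332
  x_3 = 1.740666 - 0.029919/3.481332 = 1.732072
Iteration 4:
  f(1.732072) = 0.000074
  f'(1.732072) = 3.464144
  x_4 = 1.732072 - 0.000074/3.464144 = 1.732051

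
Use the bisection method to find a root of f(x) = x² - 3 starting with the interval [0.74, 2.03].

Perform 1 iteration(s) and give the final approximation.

f(x) = x² - 3
Initial interval: [0.74, 2.03]

Iteration 1:
  c_1 = (0.740000 + 2.030000)/2 = 1.385000
  f(c_1) = f(1.385000) = -1.081775
  f(a) × f(c) ≥ 0, new interval: [1.385000, 2.030000]

After 1 iteration(s), the approximation is c_1 = 1.385000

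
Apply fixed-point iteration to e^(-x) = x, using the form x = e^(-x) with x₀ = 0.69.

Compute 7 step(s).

Equation: e^(-x) = x
Fixed-point form: x = e^(-x)
x₀ = 0.69

x_1 = g(0.690000) = 0.501576
x_2 = g(0.501576) = 0.605575
x_3 = g(0.605575) = 0.545760
x_4 = g(0.545760) = 0.579401
x_5 = g(0.579401) = 0.560234
x_6 = g(0.560234) = 0.571076
x_7 = g(0.571076) = 0.564918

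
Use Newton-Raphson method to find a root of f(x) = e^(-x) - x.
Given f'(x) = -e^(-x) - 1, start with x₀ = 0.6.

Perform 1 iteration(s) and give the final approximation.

f(x) = e^(-x) - x
f'(x) = -e^(-x) - 1
x₀ = 0.6

Newton-Raphson formula: x_{n+1} = x_n - f(x_n)/f'(x_n)

Iteration 1:
  f(0.600000) = -0.051188
  f'(0.600000) = -1.548812
  x_1 = 0.600000 - (-0.051188)/(-1.548812) = 0.566950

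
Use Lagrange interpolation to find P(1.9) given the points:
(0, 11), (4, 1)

Lagrange interpolation formula:
P(x) = Σ yᵢ × Lᵢ(x)
where Lᵢ(x) = Π_{j≠i} (x - xⱼ)/(xᵢ - xⱼ)

L_0(1.9) = (1.9 - 4)/(0 - 4) = 0.525000
L_1(1.9) = (1.9 - 0)/(4 - 0) = 0.475000

P(1.9) = 11×L_0(1.9) + 1×L_1(1.9)
P(1.9) = 6.250000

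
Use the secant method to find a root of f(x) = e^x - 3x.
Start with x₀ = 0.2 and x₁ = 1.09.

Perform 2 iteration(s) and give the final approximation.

f(x) = e^x - 3x
x₀ = 0.2, x₁ = 1.09

Secant formula: x_{n+1} = x_n - f(x_n)(x_n - x_{n-1})/(f(x_n) - f(x_{n-1}))

Iteration 1:
  f(0.200000) = 0.621403
  f(1.090000) = -0.295726
  x_2 = 1.090000 - (-0.295726)×(1.090000 - 0.200000)/(-0.295726 - 0.621403)
       = 0.803022
Iteration 2:
  f(1.090000) = -0.295726
  f(0.803022) = -0.176789
  x_3 = 0.803022 - (-0.176789)×(0.803022 - 1.090000)/(-0.176789 - (-0.295726))
       = 0.376454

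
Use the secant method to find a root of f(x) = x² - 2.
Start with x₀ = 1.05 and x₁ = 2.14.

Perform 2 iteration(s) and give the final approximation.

f(x) = x² - 2
x₀ = 1.05, x₁ = 2.14

Secant formula: x_{n+1} = x_n - f(x_n)(x_n - x_{n-1})/(f(x_n) - f(x_{n-1}))

Iteration 1:
  f(1.050000) = -0.897500
  f(2.140000) = 2.579600
  x_2 = 2.140000 - 2.579600×(2.140000 - 1.050000)/(2.579600 - (-0.897500))
       = 1.331348
Iteration 2:
  f(2.140000) = 2.579600
  f(1.331348) = -0.227513
  x_3 = 1.331348 - (-0.227513)×(1.331348 - 2.140000)/(-0.227513 - 2.579600)
       = 1.396888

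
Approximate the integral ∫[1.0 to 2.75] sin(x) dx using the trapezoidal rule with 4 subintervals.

f(x) = sin(x)
a = 1.0, b = 2.75, n = 4
h = (b - a)/n = 0.437500

Trapezoidal rule: (h/2)[f(x₀) + 2f(x₁) + 2f(x₂) + ... + f(xₙ)]

x_0 = 1.0000, f(x_0) = 0.841471, coefficient = 1
x_1 = 1.4375, f(x_1) = 0.991129, coefficient = 2
x_2 = 1.8750, f(x_2) = 0.954086, coefficient = 2
x_3 = 2.3125, f(x_3) = 0.737319, coefficient = 2
x_4 = 2.7500, f(x_4) = 0.381661, coefficient = 1

I ≈ (0.437500/2) × 6.588199 = 1.441169
Exact value: 1.464605
Error: 0.023436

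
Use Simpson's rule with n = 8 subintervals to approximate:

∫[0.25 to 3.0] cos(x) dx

f(x) = cos(x)
a = 0.25, b = 3.0, n = 8
h = (b - a)/n = 0.343750

Simpson's rule: (h/3)[f(x₀) + 4f(x₁) + 2f(x₂) + ... + f(xₙ)]

x_0 = 0.2500, f(x_0) = 0.968912, coefficient = 1
x_1 = 0.5938, f(x_1) = 0.828848, coefficient = 4
x_2 = 0.9375, f(x_2) = 0.591805, coefficient = 2
x_3 = 1.2812, f(x_3) = 0.285517, coefficient = 4
x_4 = 1.6250, f(x_4) = -0.054177, coefficient = 2
x_5 = 1.9688, f(x_5) = -0.387533, coefficient = 4
x_6 = 2.3125, f(x_6) = -0.675545, coefficient = 2
x_7 = 2.6562, f(x_7) = -0.884515, coefficient = 4
x_8 = 3.0000, f(x_8) = -0.989992, coefficient = 1

I ≈ (0.343750/3) × -0.927642 = -0.106292
Exact value: -0.106284
Error: 0.000008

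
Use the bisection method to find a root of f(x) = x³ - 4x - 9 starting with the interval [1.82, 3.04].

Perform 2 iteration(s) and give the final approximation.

f(x) = x³ - 4x - 9
Initial interval: [1.82, 3.04]

Iteration 1:
  c_1 = (1.820000 + 3.040000)/2 = 2.430000
  f(c_1) = f(2.430000) = -4.371093
  f(a) × f(c) ≥ 0, new interval: [2.430000, 3.040000]
Iteration 2:
  c_2 = (2.430000 + 3.040000)/2 = 2.735000
  f(c_2) = f(2.735000) = 0.518415
  f(a) × f(c) < 0, new interval: [2.430000, 2.735000]

After 2 iteration(s), the approximation is c_2 = 2.735000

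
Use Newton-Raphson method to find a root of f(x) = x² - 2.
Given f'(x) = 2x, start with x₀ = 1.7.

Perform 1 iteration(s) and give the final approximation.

f(x) = x² - 2
f'(x) = 2x
x₀ = 1.7

Newton-Raphson formula: x_{n+1} = x_n - f(x_n)/f'(x_n)

Iteration 1:
  f(1.700000) = 0.890000
  f'(1.700000) = 3.400000
  x_1 = 1.700000 - 0.890000/3.400000 = 1.438235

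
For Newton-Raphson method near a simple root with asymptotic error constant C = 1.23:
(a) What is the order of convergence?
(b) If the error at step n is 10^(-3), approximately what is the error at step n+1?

(a) Newton-Raphson has quadratic (order 2) convergence near simple roots.
    This means |e_{n+1}| ≈ C|e_n|².

(b) With |e_n| = 10^(-3) and C = 1.23:
    |e_{n+1}| ≈ 1.23 × (10^(-3))² = 1.23 × 10^(-6)

(a) 2 (quadratic); (b) |e_{n+1}| ≈ 1.230e-06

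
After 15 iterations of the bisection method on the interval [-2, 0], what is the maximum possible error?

Bisection error bound: |error| ≤ (b-a)/2^n
|error| ≤ (0 - (-2))/2^15 = 2/2^15
|error| ≤ 0.0000610352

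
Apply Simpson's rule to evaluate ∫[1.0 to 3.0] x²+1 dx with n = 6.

f(x) = x²+1
a = 1.0, b = 3.0, n = 6
h = (b - a)/n = 0.333333

Simpson's rule: (h/3)[f(x₀) + 4f(x₁) + 2f(x₂) + ... + f(xₙ)]

x_0 = 1.0000, f(x_0) = 2.000000, coefficient = 1
x_1 = 1.3333, f(x_1) = 2.777778, coefficient = 4
x_2 = 1.6667, f(x_2) = 3.777778, coefficient = 2
x_3 = 2.0000, f(x_3) = 5.000000, coefficient = 4
x_4 = 2.3333, f(x_4) = 6.444444, coefficient = 2
x_5 = 2.6667, f(x_5) = 8.111111, coefficient = 4
x_6 = 3.0000, f(x_6) = 10.000000, coefficient = 1

I ≈ (0.333333/3) × 96.000000 = 10.666667
Exact value: 10.666667
Error: 0.000000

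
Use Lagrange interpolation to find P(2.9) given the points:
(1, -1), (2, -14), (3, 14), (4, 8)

Lagrange interpolation formula:
P(x) = Σ yᵢ × Lᵢ(x)
where Lᵢ(x) = Π_{j≠i} (x - xⱼ)/(xᵢ - xⱼ)

L_0(2.9) = (2.9 - 2)/(1 - 2) × (2.9 - 3)/(1 - 3) × (2.9 - 4)/(1 - 4) = -0.016500
L_1(2.9) = (2.9 - 1)/(2 - 1) × (2.9 - 3)/(2 - 3) × (2.9 - 4)/(2 - 4) = 0.104500
L_2(2.9) = (2.9 - 1)/(3 - 1) × (2.9 - 2)/(3 - 2) × (2.9 - 4)/(3 - 4) = 0.940500
L_3(2.9) = (2.9 - 1)/(4 - 1) × (2.9 - 2)/(4 - 2) × (2.9 - 3)/(4 - 3) = -0.028500

P(2.9) = (-1)×L_0(2.9) + (-14)×L_1(2.9) + 14×L_2(2.9) + 8×L_3(2.9)
P(2.9) = 11.492500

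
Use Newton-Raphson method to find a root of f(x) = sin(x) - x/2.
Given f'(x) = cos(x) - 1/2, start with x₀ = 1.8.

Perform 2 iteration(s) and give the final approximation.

f(x) = sin(x) - x/2
f'(x) = cos(x) - 1/2
x₀ = 1.8

Newton-Raphson formula: x_{n+1} = x_n - f(x_n)/f'(x_n)

Iteration 1:
  f(1.800000) = 0.073848
  f'(1.800000) = -0.727202
  x_1 = 1.800000 - 0.073848/(-0.727202) = 1.901550
Iteration 2:
  f(1.901550) = -0.004977
  f'(1.901550) = -0.824756
  x_2 = 1.901550 - (-0.004977)/(-0.824756) = 1.895515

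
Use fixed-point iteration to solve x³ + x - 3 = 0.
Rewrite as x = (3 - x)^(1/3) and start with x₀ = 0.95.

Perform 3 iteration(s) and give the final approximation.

Equation: x³ + x - 3 = 0
Fixed-point form: x = (3 - x)^(1/3)
x₀ = 0.95

x_1 = g(0.950000) = 1.270334
x_2 = g(1.270334) = 1.200386
x_3 = g(1.200386) = 1.216354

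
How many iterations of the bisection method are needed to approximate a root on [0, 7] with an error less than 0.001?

We need (b-a)/2^n ≤ 0.001
(7 - 0)/2^n ≤ 0.001
7/2^n ≤ 0.001
2^n ≥ 7000
n ≥ log₂(7000) = 12.77
n ≥ 13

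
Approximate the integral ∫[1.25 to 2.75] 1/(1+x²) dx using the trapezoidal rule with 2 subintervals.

f(x) = 1/(1+x²)
a = 1.25, b = 2.75, n = 2
h = (b - a)/n = 0.750000

Trapezoidal rule: (h/2)[f(x₀) + 2f(x₁) + 2f(x₂) + ... + f(xₙ)]

x_0 = 1.2500, f(x_0) = 0.390244, coefficient = 1
x_1 = 2.0000, f(x_1) = 0.200000, coefficient = 2
x_2 = 2.7500, f(x_2) = 0.116788, coefficient = 1

I ≈ (0.750000/2) × 0.907032 = 0.340137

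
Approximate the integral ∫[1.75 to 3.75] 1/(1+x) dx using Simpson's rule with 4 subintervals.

f(x) = 1/(1+x)
a = 1.75, b = 3.75, n = 4
h = (b - a)/n = 0.500000

Simpson's rule: (h/3)[f(x₀) + 4f(x₁) + 2f(x₂) + ... + f(xₙ)]

x_0 = 1.7500, f(x_0) = 0.363636, coefficient = 1
x_1 = 2.2500, f(x_1) = 0.307692, coefficient = 4
x_2 = 2.7500, f(x_2) = 0.266667, coefficient = 2
x_3 = 3.2500, f(x_3) = 0.235294, coefficient = 4
x_4 = 3.7500, f(x_4) = 0.210526, coefficient = 1

I ≈ (0.500000/3) × 3.279442 = 0.546574
Exact value: 0.546544
Error: 0.000030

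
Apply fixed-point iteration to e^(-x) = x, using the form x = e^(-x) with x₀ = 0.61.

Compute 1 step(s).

Equation: e^(-x) = x
Fixed-point form: x = e^(-x)
x₀ = 0.61

x_1 = g(0.610000) = 0.543351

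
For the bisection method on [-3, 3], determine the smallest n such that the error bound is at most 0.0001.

We need (b-a)/2^n ≤ 0.0001
(3 - (-3))/2^n ≤ 0.0001
6/2^n ≤ 0.0001
2^n ≥ 60000
n ≥ log₂(60000) = 15.87
n ≥ 16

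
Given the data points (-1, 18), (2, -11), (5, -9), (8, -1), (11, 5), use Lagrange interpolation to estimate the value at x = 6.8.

Lagrange interpolation formula:
P(x) = Σ yᵢ × Lᵢ(x)
where Lᵢ(x) = Π_{j≠i} (x - xⱼ)/(xᵢ - xⱼ)

L_0(6.8) = (6.8 - 2)/(-1 - 2) × (6.8 - 5)/(-1 - 5) × (6.8 - 8)/(-1 - 8) × (6.8 - 11)/(-1 - 11) = 0.022400
L_1(6.8) = (6.8 - (-1))/(2 - (-1)) × (6.8 - 5)/(2 - 5) × (6.8 - 8)/(2 - 8) × (6.8 - 11)/(2 - 11) = -0.145600
L_2(6.8) = (6.8 - (-1))/(5 - (-1)) × (6.8 - 2)/(5 - 2) × (6.8 - 8)/(5 - 8) × (6.8 - 11)/(5 - 11) = 0.582400
L_3(6.8) = (6.8 - (-1))/(8 - (-1)) × (6.8 - 2)/(8 - 2) × (6.8 - 5)/(8 - 5) × (6.8 - 11)/(8 - 11) = 0.582400
L_4(6.8) = (6.8 - (-1))/(11 - (-1)) × (6.8 - 2)/(11 - 2) × (6.8 - 5)/(11 - 5) × (6.8 - 8)/(11 - 8) = -0.041600

P(6.8) = 18×L_0(6.8) + (-11)×L_1(6.8) + (-9)×L_2(6.8) + (-1)×L_3(6.8) + 5×L_4(6.8)
P(6.8) = -4.027200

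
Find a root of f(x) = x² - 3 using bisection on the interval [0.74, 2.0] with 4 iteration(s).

f(x) = x² - 3
Initial interval: [0.74, 2.0]

Iteration 1:
  c_1 = (0.740000 + 2.000000)/2 = 1.370000
  f(c_1) = f(1.370000) = -1.123100
  f(a) × f(c) ≥ 0, new interval: [1.370000, 2.000000]
Iteration 2:
  c_2 = (1.370000 + 2.000000)/2 = 1.685000
  f(c_2) = f(1.685000) = -0.160775
  f(a) × f(c) ≥ 0, new interval: [1.685000, 2.000000]
Iteration 3:
  c_3 = (1.685000 + 2.000000)/2 = 1.842500
  f(c_3) = f(1.842500) = 0.394806
  f(a) × f(c) < 0, new interval: [1.685000, 1.842500]
Iteration 4:
  c_4 = (1.685000 + 1.842500)/2 = 1.763750
  f(c_4) = f(1.763750) = 0.110814
  f(a) × f(c) < 0, new interval: [1.685000, 1.763750]

After 4 iteration(s), the approximation is c_4 = 1.763750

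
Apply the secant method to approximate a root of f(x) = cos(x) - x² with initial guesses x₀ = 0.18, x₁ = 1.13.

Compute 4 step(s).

f(x) = cos(x) - x²
x₀ = 0.18, x₁ = 1.13

Secant formula: x_{n+1} = x_n - f(x_n)(x_n - x_{n-1})/(f(x_n) - f(x_{n-1}))

Iteration 1:
  f(0.180000) = 0.951444
  f(1.130000) = -0.850240
  x_2 = 1.130000 - (-0.850240)×(1.130000 - 0.180000)/(-0.850240 - 0.951444)
       = 0.681682
Iteration 2:
  f(1.130000) = -0.850240
  f(0.681682) = 0.311825
  x_3 = 0.681682 - 0.311825×(0.681682 - 1.130000)/(0.311825 - (-0.850240))
       = 0.801982
Iteration 3:
  f(0.681682) = 0.311825
  f(0.801982) = 0.052109
  x_4 = 0.801982 - 0.052109×(0.801982 - 0.681682)/(0.052109 - 0.311825)
       = 0.826119
Iteration 4:
  f(0.801982) = 0.052109
  f(0.826119) = -0.004737
  x_5 = 0.826119 - (-0.004737)×(0.826119 - 0.801982)/(-0.004737 - 0.052109)
       = 0.824107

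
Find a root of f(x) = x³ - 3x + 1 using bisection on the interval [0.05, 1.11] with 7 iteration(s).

f(x) = x³ - 3x + 1
Initial interval: [0.05, 1.11]

Iteration 1:
  c_1 = (0.050000 + 1.110000)/2 = 0.580000
  f(c_1) = f(0.580000) = -0.544888
  f(a) × f(c) < 0, new interval: [0.050000, 0.580000]
Iteration 2:
  c_2 = (0.050000 + 0.580000)/2 = 0.315000
  f(c_2) = f(0.315000) = 0.086256
  f(a) × f(c) ≥ 0, new interval: [0.315000, 0.580000]
Iteration 3:
  c_3 = (0.315000 + 0.580000)/2 = 0.447500
  f(c_3) = f(0.447500) = -0.252885
  f(a) × f(c) < 0, new interval: [0.315000, 0.447500]
Iteration 4:
  c_4 = (0.315000 + 0.447500)/2 = 0.381250
  f(c_4) = f(0.381250) = -0.088335
  f(a) × f(c) < 0, new interval: [0.315000, 0.381250]
Iteration 5:
  c_5 = (0.315000 + 0.381250)/2 = 0.348125
  f(c_5) = f(0.348125) = -0.002185
  f(a) × f(c) < 0, new interval: [0.315000, 0.348125]
Iteration 6:
  c_6 = (0.315000 + 0.348125)/2 = 0.331563
  f(c_6) = f(0.331563) = 0.041762
  f(a) × f(c) ≥ 0, new interval: [0.331563, 0.348125]
Iteration 7:
  c_7 = (0.331563 + 0.348125)/2 = 0.339844
  f(c_7) = f(0.339844) = 0.019719
  f(a) × f(c) ≥ 0, new interval: [0.339844, 0.348125]

After 7 iteration(s), the approximation is c_7 = 0.339844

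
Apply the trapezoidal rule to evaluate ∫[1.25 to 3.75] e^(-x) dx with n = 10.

f(x) = e^(-x)
a = 1.25, b = 3.75, n = 10
h = (b - a)/n = 0.250000

Trapezoidal rule: (h/2)[f(x₀) + 2f(x₁) + 2f(x₂) + ... + f(xₙ)]

x_0 = 1.2500, f(x_0) = 0.286505, coefficient = 1
x_1 = 1.5000, f(x_1) = 0.223130, coefficient = 2
x_2 = 1.7500, f(x_2) = 0.173774, coefficient = 2
x_3 = 2.0000, f(x_3) = 0.135335, coefficient = 2
x_4 = 2.2500, f(x_4) = 0.105399, coefficient = 2
x_5 = 2.5000, f(x_5) = 0.082085, coefficient = 2
x_6 = 2.7500, f(x_6) = 0.063928, coefficient = 2
x_7 = 3.0000, f(x_7) = 0.049787, coefficient = 2
x_8 = 3.2500, f(x_8) = 0.038774, coefficient = 2
x_9 = 3.5000, f(x_9) = 0.030197, coefficient = 2
x_10 = 3.7500, f(x_10) = 0.023518, coefficient = 1

I ≈ (0.250000/2) × 2.114843 = 0.264355
Exact value: 0.262987
Error: 0.001368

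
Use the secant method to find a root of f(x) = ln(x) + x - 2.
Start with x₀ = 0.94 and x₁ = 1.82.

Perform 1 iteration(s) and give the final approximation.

f(x) = ln(x) + x - 2
x₀ = 0.94, x₁ = 1.82

Secant formula: x_{n+1} = x_n - f(x_n)(x_n - x_{n-1})/(f(x_n) - f(x_{n-1}))

Iteration 1:
  f(0.940000) = -1.121875
  f(1.820000) = 0.418837
  x_2 = 1.820000 - 0.418837×(1.820000 - 0.940000)/(0.418837 - (-1.121875))
       = 1.580775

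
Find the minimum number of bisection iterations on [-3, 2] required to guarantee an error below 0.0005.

We need (b-a)/2^n ≤ 0.0005
(2 - (-3))/2^n ≤ 0.0005
5/2^n ≤ 0.0005
2^n ≥ 10000
n ≥ log₂(10000) = 13.29
n ≥ 14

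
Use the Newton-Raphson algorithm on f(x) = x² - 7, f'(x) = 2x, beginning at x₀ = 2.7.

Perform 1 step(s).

f(x) = x² - 7
f'(x) = 2x
x₀ = 2.7

Newton-Raphson formula: x_{n+1} = x_n - f(x_n)/f'(x_n)

Iteration 1:
  f(2.700000) = 0.290000
  f'(2.700000) = 5.400000
  x_1 = 2.700000 - 0.290000/5.400000 = 2.646296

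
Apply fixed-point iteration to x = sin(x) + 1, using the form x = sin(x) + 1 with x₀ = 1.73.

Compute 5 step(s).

Equation: x = sin(x) + 1
Fixed-point form: x = sin(x) + 1
x₀ = 1.73

x_1 = g(1.730000) = 1.987354
x_2 = g(1.987354) = 1.914487
x_3 = g(1.914487) = 1.941517
x_4 = g(1.941517) = 1.932066
x_5 = g(1.932066) = 1.935449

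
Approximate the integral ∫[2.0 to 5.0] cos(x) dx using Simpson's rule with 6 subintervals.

f(x) = cos(x)
a = 2.0, b = 5.0, n = 6
h = (b - a)/n = 0.500000

Simpson's rule: (h/3)[f(x₀) + 4f(x₁) + 2f(x₂) + ... + f(xₙ)]

x_0 = 2.0000, f(x_0) = -0.416147, coefficient = 1
x_1 = 2.5000, f(x_1) = -0.801144, coefficient = 4
x_2 = 3.0000, f(x_2) = -0.989992, coefficient = 2
x_3 = 3.5000, f(x_3) = -0.936457, coefficient = 4
x_4 = 4.0000, f(x_4) = -0.653644, coefficient = 2
x_5 = 4.5000, f(x_5) = -0.210796, coefficient = 4
x_6 = 5.0000, f(x_6) = 0.283662, coefficient = 1

I ≈ (0.500000/3) × -11.213341 = -1.868890
Exact value: -1.868222
Error: 0.000669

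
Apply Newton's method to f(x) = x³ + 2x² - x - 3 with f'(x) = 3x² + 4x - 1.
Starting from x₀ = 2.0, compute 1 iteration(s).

f(x) = x³ + 2x² - x - 3
f'(x) = 3x² + 4x - 1
x₀ = 2.0

Newton-Raphson formula: x_{n+1} = x_n - f(x_n)/f'(x_n)

Iteration 1:
  f(2.000000) = 11.000000
  f'(2.000000) = 19.000000
  x_1 = 2.000000 - 11.000000/19.000000 = 1.421053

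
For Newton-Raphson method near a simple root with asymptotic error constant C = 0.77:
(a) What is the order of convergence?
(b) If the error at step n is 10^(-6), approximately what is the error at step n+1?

(a) Newton-Raphson has quadratic (order 2) convergence near simple roots.
    This means |e_{n+1}| ≈ C|e_n|².

(b) With |e_n| = 10^(-6) and C = 0.77:
    |e_{n+1}| ≈ 0.77 × (10^(-6))² = 0.77 × 10^(-12)

(a) 2 (quadratic); (b) |e_{n+1}| ≈ 7.700e-13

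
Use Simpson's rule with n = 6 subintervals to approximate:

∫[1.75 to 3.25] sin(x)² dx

f(x) = sin(x)²
a = 1.75, b = 3.25, n = 6
h = (b - a)/n = 0.250000

Simpson's rule: (h/3)[f(x₀) + 4f(x₁) + 2f(x₂) + ... + f(xₙ)]

x_0 = 1.7500, f(x_0) = 0.968228, coefficient = 1
x_1 = 2.0000, f(x_1) = 0.826822, coefficient = 4
x_2 = 2.2500, f(x_2) = 0.605398, coefficient = 2
x_3 = 2.5000, f(x_3) = 0.358169, coefficient = 4
x_4 = 2.7500, f(x_4) = 0.145665, coefficient = 2
x_5 = 3.0000, f(x_5) = 0.019915, coefficient = 4
x_6 = 3.2500, f(x_6) = 0.011706, coefficient = 1

I ≈ (0.250000/3) × 7.301683 = 0.608474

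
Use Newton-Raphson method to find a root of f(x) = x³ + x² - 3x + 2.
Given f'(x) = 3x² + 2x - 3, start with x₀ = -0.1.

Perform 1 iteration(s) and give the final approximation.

f(x) = x³ + x² - 3x + 2
f'(x) = 3x² + 2x - 3
x₀ = -0.1

Newton-Raphson formula: x_{n+1} = x_n - f(x_n)/f'(x_n)

Iteration 1:
  f(-0.100000) = 2.309000
  f'(-0.100000) = -3.170000
  x_1 = -0.100000 - 2.309000/(-3.170000) = 0.628391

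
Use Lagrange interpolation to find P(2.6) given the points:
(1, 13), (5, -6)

Lagrange interpolation formula:
P(x) = Σ yᵢ × Lᵢ(x)
where Lᵢ(x) = Π_{j≠i} (x - xⱼ)/(xᵢ - xⱼ)

L_0(2.6) = (2.6 - 5)/(1 - 5) = 0.600000
L_1(2.6) = (2.6 - 1)/(5 - 1) = 0.400000

P(2.6) = 13×L_0(2.6) + (-6)×L_1(2.6)
P(2.6) = 5.400000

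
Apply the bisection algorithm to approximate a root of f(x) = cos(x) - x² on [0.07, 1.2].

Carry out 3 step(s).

f(x) = cos(x) - x²
Initial interval: [0.07, 1.2]

Iteration 1:
  c_1 = (0.070000 + 1.200000)/2 = 0.635000
  f(c_1) = f(0.635000) = 0.401847
  f(a) × f(c) ≥ 0, new interval: [0.635000, 1.200000]
Iteration 2:
  c_2 = (0.635000 + 1.200000)/2 = 0.917500
  f(c_2) = f(0.917500) = -0.233999
  f(a) × f(c) < 0, new interval: [0.635000, 0.917500]
Iteration 3:
  c_3 = (0.635000 + 0.917500)/2 = 0.776250
  f(c_3) = f(0.776250) = 0.110982
  f(a) × f(c) ≥ 0, new interval: [0.776250, 0.917500]

After 3 iteration(s), the approximation is c_3 = 0.776250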